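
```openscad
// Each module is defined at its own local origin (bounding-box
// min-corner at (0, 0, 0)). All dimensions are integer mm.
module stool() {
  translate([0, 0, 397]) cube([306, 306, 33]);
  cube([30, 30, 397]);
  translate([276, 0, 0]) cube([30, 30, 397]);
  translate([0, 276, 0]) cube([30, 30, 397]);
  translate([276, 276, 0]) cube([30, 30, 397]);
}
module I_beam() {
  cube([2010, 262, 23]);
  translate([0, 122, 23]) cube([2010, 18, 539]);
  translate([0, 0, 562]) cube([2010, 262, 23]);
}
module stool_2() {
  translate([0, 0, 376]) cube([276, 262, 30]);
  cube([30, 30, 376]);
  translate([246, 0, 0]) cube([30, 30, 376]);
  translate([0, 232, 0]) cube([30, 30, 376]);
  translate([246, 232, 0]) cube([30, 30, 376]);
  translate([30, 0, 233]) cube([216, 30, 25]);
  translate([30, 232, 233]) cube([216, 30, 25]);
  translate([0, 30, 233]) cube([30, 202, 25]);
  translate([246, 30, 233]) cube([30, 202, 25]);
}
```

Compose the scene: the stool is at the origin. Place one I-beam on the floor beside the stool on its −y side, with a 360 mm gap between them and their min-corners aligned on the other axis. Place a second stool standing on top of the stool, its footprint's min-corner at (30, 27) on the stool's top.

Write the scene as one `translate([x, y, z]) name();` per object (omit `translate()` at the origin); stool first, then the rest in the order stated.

stool();
translate([0, -622, 0]) I_beam();
translate([30, 27, 430]) stool_2();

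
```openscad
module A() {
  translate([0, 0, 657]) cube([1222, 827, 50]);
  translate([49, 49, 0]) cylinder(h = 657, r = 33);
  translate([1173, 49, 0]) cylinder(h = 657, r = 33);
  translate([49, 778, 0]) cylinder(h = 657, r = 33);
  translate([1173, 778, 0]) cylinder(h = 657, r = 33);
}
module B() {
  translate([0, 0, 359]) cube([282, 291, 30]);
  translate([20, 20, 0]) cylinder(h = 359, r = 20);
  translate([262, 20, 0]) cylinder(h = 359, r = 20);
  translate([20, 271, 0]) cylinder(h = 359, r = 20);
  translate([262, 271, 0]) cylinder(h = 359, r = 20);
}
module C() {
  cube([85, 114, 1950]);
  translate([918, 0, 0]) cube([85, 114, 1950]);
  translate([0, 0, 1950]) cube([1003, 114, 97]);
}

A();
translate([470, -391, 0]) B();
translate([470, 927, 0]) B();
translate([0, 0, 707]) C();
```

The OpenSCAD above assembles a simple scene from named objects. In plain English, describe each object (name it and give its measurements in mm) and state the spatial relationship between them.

A is a table: top 1222 mm (x) × 827 mm (y), 50 mm thick, upper face at z = 707 mm, on four round legs of 66 mm diameter, each leg's bounding box inset 16 mm from the nearest pair of top edges, running from z = 0 to the bottom of the top.

B is a four-legged stool. The seat is a 282×291×30 mm slab whose top surface is at z = 389 mm; four round legs, each 40 mm in diameter, run from the floor (z = 0) to the underside of the seat, each leg's axis is inset half a diameter from the nearest pair of seat edges (so the leg's bounding box is flush with the corner).

C is a door frame. The clear opening is 833 mm wide and 1950 mm high. Two 85 mm wide jambs, 114 mm deep, stand either side of the opening from the floor to the top of the opening. A 97 mm thick head sits across the top of both jambs, spanning the full outside width of the frame.

Two stools sit around the table at the −y, +y sides. The door frame is on top of the table.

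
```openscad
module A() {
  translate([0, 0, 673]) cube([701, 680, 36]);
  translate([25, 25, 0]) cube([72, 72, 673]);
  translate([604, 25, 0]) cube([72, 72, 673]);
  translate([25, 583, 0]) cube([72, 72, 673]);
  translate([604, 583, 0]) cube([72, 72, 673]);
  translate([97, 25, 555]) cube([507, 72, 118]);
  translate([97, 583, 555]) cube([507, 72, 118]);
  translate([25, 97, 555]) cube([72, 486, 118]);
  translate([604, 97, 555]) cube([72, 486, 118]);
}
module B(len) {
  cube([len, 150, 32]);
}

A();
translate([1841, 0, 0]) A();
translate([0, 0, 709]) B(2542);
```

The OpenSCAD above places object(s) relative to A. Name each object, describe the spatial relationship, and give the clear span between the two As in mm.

A is a table. B is a beam. A beam spans the tops of two tables. The clear span between the two tables is 1140 mm.

Second table starts at x = 1841; first ends at x = 701; clear span = 1841 − 701 = 1140 mm.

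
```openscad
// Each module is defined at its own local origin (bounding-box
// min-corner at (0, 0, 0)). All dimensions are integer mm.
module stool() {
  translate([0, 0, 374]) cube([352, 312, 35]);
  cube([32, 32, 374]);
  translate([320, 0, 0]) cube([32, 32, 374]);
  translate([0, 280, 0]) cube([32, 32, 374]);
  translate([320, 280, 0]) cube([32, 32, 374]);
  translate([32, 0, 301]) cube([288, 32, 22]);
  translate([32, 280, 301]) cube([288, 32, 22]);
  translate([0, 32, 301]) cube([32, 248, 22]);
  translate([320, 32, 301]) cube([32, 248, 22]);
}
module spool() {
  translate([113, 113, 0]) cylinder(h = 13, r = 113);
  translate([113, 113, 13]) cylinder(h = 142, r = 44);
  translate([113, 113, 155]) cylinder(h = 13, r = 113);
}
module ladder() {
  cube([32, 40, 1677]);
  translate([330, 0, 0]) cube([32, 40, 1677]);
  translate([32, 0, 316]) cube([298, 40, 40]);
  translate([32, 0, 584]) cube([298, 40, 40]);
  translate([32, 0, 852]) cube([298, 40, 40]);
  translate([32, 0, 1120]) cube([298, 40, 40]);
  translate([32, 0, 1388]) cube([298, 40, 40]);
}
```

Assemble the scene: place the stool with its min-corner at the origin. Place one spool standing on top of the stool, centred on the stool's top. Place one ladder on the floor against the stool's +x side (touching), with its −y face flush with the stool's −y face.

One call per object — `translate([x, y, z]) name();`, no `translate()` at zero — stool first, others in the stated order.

stool();
translate([63, 43, 409]) spool();
translate([352, 0, 0]) ladder();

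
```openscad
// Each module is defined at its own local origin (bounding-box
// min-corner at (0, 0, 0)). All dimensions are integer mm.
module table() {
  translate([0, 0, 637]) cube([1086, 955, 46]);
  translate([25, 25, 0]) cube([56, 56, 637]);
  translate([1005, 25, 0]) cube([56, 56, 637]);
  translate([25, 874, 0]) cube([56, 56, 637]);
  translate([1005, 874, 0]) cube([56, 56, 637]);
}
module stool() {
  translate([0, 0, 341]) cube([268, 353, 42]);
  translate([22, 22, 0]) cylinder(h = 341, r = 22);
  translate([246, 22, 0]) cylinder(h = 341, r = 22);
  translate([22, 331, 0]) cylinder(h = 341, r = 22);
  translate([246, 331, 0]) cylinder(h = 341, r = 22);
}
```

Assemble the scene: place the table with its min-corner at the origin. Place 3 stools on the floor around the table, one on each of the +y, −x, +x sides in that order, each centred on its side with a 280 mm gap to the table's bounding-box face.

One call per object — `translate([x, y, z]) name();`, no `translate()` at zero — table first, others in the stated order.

table();
translate([409, 1235, 0]) stool();
translate([-548, 301, 0]) stool();
translate([1366, 301, 0]) stool();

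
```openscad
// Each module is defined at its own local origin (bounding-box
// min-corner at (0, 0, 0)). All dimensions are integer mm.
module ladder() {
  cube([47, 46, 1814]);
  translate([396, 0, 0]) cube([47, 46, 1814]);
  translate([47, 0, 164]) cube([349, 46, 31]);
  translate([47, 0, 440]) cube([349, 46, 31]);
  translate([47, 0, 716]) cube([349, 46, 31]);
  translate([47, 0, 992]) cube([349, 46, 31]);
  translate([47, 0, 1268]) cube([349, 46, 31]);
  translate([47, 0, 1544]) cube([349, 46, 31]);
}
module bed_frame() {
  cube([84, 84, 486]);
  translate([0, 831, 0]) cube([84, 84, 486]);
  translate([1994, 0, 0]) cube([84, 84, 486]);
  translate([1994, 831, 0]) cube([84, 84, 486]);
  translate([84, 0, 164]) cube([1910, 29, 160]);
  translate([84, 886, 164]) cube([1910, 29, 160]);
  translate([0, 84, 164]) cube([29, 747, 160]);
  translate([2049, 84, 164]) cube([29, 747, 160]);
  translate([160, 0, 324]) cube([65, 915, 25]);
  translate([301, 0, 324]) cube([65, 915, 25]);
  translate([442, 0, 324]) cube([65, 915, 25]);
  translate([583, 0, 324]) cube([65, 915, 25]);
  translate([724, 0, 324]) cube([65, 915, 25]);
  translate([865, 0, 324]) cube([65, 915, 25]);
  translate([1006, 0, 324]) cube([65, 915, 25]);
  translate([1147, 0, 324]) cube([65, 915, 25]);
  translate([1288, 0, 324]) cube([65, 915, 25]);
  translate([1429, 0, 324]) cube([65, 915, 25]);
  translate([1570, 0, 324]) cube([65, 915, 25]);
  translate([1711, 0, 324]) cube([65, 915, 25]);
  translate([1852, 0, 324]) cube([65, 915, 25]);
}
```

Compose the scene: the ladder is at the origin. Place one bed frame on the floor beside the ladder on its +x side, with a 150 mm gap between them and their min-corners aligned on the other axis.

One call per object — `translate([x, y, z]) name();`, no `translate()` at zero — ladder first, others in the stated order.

ladder();
translate([593, 0, 0]) bed_frame();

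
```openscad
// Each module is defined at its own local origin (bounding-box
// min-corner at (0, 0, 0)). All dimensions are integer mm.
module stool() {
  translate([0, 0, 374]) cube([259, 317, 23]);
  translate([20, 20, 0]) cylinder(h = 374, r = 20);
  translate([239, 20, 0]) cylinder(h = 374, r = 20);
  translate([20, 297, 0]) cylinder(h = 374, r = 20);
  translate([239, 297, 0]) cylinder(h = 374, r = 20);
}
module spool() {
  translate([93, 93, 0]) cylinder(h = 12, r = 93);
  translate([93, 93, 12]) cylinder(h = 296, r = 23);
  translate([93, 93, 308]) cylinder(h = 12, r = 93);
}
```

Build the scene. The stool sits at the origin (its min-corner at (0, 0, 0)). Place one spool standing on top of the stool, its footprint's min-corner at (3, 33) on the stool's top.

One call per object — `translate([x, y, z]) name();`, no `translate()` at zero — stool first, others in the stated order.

stool();
translate([3, 33, 397]) spool();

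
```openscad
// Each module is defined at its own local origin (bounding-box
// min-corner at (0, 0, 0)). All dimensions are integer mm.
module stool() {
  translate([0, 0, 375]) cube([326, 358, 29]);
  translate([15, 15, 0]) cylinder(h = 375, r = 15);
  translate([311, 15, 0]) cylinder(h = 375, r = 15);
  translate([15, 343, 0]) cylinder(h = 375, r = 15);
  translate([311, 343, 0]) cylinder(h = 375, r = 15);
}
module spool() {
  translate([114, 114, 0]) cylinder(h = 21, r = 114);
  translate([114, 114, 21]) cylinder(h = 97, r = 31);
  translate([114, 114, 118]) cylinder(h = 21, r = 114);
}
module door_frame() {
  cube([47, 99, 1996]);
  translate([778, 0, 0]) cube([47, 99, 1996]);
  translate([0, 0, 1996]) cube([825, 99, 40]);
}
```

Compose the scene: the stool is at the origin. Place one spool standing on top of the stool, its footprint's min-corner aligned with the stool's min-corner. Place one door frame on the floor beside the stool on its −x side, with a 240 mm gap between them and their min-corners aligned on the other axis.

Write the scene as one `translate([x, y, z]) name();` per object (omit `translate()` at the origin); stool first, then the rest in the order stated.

stool();
translate([0, 0, 404]) spool();
translate([-1065, 0, 0]) door_frame();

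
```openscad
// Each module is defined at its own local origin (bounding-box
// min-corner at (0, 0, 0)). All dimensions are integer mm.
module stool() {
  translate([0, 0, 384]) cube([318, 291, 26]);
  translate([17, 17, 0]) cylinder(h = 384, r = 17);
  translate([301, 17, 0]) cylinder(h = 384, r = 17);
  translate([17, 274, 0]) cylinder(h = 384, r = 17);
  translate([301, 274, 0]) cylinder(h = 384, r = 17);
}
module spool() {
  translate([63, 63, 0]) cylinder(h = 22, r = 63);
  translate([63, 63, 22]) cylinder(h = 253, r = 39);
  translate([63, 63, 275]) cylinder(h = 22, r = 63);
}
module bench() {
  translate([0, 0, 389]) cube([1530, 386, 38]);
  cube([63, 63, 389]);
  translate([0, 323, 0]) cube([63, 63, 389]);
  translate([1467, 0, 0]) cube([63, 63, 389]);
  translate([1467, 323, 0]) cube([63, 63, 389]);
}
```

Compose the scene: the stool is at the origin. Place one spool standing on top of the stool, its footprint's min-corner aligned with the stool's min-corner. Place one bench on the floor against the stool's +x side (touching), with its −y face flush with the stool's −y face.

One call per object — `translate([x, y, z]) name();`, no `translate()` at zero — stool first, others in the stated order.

stool();
translate([0, 0, 410]) spool();
translate([318, 0, 0]) bench();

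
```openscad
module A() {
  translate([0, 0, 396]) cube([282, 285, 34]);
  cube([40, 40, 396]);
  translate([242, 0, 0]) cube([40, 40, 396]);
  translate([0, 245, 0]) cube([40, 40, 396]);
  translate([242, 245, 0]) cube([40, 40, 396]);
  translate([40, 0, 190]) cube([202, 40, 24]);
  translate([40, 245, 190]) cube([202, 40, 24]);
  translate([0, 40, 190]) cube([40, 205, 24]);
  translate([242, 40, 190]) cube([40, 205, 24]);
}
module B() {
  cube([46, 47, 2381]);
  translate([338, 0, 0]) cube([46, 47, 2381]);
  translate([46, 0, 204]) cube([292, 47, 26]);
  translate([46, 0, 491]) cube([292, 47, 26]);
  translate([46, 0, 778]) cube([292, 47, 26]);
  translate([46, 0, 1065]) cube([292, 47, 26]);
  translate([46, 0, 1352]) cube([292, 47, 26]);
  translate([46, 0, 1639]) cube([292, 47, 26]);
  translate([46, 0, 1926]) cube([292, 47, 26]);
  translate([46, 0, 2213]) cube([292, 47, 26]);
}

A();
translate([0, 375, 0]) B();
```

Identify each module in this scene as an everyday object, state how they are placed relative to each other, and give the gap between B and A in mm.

A is a stool. B is a ladder. The ladder is on the floor beside the stool on its +y side. The gap between the ladder and the stool is 90 mm.

The ladder's nearest face is 90 mm from the stool's +y face.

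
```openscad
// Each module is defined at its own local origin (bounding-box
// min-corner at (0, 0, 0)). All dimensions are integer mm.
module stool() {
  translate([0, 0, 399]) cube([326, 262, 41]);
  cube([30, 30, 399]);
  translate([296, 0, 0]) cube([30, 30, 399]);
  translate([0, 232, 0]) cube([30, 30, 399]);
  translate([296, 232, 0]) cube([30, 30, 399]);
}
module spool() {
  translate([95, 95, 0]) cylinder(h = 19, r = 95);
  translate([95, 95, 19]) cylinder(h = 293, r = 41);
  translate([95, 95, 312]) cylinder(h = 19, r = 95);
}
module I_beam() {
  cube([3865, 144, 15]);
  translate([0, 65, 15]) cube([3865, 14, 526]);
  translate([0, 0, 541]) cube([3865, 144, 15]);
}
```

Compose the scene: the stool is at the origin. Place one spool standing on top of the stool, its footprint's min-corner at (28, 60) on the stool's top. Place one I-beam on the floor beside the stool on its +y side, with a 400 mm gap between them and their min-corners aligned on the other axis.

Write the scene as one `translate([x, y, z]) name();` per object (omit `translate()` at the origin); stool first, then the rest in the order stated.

stool();
translate([28, 60, 440]) spool();
translate([0, 662, 0]) I_beam();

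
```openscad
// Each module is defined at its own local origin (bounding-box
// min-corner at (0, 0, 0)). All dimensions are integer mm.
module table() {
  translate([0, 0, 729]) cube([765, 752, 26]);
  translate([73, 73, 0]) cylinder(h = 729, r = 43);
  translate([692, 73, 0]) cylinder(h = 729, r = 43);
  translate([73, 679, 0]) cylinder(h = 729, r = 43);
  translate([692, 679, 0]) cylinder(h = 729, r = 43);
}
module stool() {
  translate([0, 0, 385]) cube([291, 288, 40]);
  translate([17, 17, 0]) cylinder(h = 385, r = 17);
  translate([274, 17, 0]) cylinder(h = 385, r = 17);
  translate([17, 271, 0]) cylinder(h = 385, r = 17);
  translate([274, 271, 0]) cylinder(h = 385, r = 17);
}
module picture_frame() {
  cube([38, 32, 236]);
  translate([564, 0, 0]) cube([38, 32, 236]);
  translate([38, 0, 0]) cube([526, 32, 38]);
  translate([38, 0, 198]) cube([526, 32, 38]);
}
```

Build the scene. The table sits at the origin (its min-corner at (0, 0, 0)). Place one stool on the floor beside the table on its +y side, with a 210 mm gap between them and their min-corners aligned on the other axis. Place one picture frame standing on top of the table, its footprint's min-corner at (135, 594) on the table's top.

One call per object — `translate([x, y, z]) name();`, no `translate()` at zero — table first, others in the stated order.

table();
translate([0, 962, 0]) stool();
translate([135, 594, 755]) picture_frame();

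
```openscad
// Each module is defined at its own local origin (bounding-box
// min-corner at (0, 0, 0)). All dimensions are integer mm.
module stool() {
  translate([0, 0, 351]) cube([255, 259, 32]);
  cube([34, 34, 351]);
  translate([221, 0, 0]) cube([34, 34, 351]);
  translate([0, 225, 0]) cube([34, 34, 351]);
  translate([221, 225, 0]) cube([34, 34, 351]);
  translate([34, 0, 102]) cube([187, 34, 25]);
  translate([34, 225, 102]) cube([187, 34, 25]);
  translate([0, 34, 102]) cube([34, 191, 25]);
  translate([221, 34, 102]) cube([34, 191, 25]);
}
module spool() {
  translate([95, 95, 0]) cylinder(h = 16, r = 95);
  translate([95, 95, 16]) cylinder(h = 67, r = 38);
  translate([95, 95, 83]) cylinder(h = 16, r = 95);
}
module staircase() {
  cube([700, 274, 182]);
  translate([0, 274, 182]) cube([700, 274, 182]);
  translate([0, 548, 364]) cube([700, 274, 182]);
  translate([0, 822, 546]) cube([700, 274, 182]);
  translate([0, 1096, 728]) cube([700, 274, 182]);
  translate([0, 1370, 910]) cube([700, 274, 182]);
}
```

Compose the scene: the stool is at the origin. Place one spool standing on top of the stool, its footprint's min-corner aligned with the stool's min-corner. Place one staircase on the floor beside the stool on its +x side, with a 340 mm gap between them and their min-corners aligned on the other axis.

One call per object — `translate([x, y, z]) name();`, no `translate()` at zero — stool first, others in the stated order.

stool();
translate([0, 0, 383]) spool();
translate([595, 0, 0]) staircase();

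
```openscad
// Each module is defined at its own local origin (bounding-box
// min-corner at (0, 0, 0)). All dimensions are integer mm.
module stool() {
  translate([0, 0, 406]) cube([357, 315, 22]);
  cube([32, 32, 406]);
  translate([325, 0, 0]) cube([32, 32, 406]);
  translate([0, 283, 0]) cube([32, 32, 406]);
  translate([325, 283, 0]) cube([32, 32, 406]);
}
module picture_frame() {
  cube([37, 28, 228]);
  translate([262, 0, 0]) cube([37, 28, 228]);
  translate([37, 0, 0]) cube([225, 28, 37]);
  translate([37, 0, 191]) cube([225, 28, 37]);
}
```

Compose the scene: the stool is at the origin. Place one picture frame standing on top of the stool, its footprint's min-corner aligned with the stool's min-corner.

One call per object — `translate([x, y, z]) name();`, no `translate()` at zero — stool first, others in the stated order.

stool();
translate([0, 0, 428]) picture_frame();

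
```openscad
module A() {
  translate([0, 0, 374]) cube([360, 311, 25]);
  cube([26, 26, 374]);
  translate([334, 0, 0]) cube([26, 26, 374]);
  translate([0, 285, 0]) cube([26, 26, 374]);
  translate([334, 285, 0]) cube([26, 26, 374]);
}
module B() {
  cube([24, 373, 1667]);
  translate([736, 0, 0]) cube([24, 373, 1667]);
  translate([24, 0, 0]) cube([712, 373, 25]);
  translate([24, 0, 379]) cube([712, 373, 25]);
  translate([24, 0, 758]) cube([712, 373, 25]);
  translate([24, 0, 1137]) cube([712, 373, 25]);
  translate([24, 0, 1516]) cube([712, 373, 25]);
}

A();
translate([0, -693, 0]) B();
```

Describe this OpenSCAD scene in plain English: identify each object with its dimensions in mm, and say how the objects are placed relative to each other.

A is a four-legged stool. The seat is 360×311 mm, 25 mm thick, top at z = 399 mm. It stands on four square legs, each 26×26 mm in cross-section, from z = 0 to the seat underside, each flush with a corner of the seat.

B is an open bookshelf. Two side panels, each 24 mm thick, 373 mm deep and 1667 mm tall, stand 760 mm apart (outside-to-outside). Between them sit 5 shelves, each 25 mm thick and 373 mm deep, spanning the full gap between the sides. The bottom shelf rests on the floor (its underside at z = 0) and the clear gap between one shelf's top and the next shelf's underside is 354 mm.

The bookshelf is on the floor beside the stool on its −y side.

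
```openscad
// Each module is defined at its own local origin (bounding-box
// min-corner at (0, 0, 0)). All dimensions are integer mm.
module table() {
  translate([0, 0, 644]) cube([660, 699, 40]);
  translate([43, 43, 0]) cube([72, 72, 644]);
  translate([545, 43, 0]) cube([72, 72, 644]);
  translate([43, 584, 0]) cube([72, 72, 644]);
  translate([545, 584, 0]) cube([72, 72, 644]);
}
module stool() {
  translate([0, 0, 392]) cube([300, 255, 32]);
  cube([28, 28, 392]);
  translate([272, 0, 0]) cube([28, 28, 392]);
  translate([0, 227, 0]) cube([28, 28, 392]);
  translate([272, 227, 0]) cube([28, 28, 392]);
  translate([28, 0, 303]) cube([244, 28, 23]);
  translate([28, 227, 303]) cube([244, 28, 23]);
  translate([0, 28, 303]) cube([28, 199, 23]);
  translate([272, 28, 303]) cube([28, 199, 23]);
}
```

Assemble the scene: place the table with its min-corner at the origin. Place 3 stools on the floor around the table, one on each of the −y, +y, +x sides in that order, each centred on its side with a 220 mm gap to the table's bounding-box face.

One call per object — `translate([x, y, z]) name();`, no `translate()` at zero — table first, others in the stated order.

table();
translate([180, -475, 0]) stool();
translate([180, 919, 0]) stool();
translate([880, 222, 0]) stool();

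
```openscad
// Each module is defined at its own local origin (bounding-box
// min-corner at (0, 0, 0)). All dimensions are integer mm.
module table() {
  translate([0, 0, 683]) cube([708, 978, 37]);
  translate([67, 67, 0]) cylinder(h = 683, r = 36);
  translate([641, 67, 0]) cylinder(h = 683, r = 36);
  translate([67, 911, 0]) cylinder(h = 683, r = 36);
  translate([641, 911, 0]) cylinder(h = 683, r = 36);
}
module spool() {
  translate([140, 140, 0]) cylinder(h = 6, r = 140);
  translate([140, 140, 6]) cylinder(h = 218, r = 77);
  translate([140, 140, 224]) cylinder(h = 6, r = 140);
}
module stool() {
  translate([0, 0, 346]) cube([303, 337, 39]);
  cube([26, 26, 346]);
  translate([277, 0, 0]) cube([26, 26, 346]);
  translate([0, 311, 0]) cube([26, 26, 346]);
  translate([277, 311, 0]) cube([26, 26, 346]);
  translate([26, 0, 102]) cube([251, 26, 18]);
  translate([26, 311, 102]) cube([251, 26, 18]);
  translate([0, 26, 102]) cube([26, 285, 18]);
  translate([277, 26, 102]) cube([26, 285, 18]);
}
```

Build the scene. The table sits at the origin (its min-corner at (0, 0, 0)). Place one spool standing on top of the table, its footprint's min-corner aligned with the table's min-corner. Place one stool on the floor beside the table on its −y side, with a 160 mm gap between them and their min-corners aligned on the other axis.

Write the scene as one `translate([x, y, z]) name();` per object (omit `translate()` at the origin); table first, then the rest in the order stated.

table();
translate([0, 0, 720]) spool();
translate([0, -497, 0]) stool();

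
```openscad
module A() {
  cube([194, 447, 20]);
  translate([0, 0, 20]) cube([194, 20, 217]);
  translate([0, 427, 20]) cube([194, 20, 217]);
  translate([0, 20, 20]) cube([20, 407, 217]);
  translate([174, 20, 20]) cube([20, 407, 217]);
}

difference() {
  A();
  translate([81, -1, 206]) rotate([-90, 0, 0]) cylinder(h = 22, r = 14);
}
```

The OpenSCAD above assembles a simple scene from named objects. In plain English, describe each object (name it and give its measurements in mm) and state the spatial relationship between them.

A is an open-topped rectangular box: outside dimensions 194×447×237 mm, with a uniform wall and base thickness of 20 mm. The base is a full 194×447 slab on the floor; four walls sit on top of the base. The front and back walls (the −y and +y sides) span the full width; the two side walls fit between them.

The open box has a circular hole of radius 14 mm through its front wall, centred at (x = 81, z = 206).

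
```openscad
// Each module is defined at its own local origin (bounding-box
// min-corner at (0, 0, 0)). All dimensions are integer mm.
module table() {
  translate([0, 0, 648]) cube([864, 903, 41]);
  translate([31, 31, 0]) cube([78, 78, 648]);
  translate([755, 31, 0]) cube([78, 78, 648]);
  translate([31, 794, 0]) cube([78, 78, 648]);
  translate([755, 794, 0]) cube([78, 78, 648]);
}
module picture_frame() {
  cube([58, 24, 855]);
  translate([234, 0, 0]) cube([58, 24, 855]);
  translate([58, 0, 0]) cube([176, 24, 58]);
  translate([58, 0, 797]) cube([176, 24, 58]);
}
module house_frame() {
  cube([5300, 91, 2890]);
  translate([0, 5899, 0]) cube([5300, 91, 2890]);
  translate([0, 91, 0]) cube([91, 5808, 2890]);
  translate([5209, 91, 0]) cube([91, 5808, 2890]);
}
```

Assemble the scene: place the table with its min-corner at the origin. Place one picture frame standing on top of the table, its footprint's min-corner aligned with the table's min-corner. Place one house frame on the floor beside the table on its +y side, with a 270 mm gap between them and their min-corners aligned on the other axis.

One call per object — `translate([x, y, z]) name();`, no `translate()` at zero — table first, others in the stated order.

table();
translate([0, 0, 689]) picture_frame();
translate([0, 1173, 0]) house_frame();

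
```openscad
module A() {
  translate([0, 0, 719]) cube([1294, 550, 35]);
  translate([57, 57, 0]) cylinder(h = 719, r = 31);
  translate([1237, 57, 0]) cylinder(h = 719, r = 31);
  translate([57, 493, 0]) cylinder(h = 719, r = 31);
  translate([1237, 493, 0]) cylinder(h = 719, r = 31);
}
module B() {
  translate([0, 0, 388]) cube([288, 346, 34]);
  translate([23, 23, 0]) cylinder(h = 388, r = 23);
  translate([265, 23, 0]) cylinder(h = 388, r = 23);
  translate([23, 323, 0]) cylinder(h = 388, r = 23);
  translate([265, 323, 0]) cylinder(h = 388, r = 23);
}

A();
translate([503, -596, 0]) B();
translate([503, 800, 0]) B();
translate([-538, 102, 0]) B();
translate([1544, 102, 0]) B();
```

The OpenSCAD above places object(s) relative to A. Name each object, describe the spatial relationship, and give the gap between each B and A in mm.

Each stool's nearest face is 250 mm from the table's bounding box.

A is a table. B is a stool. Four stools sit around the table at the −y, +y, −x, +x sides. The gap between each stool and the table is 250 mm.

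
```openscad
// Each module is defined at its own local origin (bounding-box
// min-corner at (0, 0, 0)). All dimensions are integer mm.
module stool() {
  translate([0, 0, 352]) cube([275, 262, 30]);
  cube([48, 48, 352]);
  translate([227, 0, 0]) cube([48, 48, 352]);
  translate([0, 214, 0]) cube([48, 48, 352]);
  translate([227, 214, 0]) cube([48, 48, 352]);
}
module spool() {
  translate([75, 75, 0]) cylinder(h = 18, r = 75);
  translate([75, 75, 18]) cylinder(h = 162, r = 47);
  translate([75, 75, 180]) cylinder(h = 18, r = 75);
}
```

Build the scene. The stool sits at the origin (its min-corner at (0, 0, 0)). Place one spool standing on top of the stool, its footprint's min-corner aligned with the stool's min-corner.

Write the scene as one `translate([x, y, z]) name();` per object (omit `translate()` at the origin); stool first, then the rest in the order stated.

stool();
translate([0, 0, 382]) spool();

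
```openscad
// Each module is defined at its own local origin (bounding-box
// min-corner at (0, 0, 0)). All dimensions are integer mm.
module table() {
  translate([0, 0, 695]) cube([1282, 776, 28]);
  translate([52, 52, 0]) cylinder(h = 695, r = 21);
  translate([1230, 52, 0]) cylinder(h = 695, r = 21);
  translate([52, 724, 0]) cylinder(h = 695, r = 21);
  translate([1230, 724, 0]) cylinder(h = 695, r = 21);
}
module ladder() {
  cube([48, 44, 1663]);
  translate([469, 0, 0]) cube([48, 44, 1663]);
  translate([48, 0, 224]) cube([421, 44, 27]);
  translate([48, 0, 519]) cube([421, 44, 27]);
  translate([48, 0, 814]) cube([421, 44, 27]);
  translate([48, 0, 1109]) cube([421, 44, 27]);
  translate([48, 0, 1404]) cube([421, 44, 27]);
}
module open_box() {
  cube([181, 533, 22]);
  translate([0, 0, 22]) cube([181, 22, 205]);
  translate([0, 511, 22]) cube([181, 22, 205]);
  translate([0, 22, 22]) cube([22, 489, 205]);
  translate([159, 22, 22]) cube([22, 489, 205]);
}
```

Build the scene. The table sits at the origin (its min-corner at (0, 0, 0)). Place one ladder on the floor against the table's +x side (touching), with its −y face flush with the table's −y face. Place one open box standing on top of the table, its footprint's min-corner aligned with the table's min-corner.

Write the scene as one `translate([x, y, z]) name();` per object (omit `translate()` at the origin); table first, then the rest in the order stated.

table();
translate([1282, 0, 0]) ladder();
translate([0, 0, 723]) open_box();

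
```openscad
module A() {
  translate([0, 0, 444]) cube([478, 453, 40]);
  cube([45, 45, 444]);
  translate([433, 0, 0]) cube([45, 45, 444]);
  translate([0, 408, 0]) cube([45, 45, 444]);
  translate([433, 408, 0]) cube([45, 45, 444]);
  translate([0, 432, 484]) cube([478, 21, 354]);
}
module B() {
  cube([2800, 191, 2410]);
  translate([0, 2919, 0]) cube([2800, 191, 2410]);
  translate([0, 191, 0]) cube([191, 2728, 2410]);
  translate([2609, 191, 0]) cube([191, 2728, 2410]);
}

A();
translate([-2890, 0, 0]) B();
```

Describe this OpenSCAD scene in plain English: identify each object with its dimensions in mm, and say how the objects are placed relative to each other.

A is a chair. The seat is a 478×453×40 mm slab with its top at z = 484 mm, on four 45×45 mm corner legs (flush with the seat edges, standing on z = 0). A flat backrest 21 mm thick, 354 mm tall, spans the full seat width and rises from the seat top along its +y edge, rear face flush with the rear of the seat.

B is a box-shaped house frame (walls only): outside footprint 2800×3110 mm, wall height 2410 mm, wall thickness 191 mm. The two y-facing walls run the full x-width; the two x-facing walls fit between the inner faces of the y-facing walls.

The house frame is on the floor beside the chair on its −x side.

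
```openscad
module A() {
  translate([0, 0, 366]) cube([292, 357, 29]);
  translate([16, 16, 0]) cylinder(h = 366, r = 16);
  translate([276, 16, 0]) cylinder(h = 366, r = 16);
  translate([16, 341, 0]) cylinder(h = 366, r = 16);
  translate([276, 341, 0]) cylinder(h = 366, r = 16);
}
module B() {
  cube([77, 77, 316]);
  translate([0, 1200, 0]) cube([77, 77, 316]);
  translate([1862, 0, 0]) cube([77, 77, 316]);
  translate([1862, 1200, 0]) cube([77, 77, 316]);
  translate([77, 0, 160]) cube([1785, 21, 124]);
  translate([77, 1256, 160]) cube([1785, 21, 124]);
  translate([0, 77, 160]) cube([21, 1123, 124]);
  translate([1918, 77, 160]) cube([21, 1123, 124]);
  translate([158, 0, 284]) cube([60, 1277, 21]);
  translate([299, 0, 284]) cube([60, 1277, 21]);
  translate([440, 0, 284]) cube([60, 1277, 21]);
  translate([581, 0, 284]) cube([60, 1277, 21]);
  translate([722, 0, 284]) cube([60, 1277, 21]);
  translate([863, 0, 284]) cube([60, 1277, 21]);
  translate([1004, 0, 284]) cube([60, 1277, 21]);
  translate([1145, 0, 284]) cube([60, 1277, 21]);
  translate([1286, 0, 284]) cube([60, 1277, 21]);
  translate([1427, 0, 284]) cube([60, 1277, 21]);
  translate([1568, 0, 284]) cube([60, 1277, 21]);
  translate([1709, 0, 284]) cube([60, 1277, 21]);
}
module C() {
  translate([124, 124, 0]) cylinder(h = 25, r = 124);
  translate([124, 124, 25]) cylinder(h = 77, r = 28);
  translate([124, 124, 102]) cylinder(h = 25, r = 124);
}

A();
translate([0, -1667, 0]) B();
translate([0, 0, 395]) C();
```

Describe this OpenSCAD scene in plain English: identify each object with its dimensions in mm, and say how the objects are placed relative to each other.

A is a simple wooden stool: a rectangular seat 292 mm (x) by 357 mm (y), 29 mm thick, top face at z = 395 mm, on four round legs, each 32 mm in diameter. The legs rest on z = 0, each leg's axis is inset half a diameter from the nearest pair of seat edges (so the leg's bounding box is flush with the corner).

B is a bed frame 1939 mm long (x) by 1277 mm wide (y). Four 77×77 mm corner posts, 316 mm tall, at the corners of the footprint. Four rails of 21 mm thickness and 124 mm height run between adjacent posts with their undersides at z = 160 mm, their outer faces flush with the outside of the frame (the two x-running rails run between the posts' inner faces; the two y-running rails run between the posts' inner faces). 12 slats, each 60 mm wide (x) and 21 mm thick, lie across the top of the two x-running rails, running the full 1277 mm width of the frame in y; the slats are evenly spaced along x between the inner faces of the end posts with equal gaps (rounded down to the nearest mm) at the −x end and between each pair — any rounding remainder accumulates at the +x end.

C is a spool: two coaxial disc flanges of radius 124 mm and thickness 25 mm, joined by a core cylinder of radius 28 mm and height 77 mm. The lower flange rests on z = 0 and the three cylinders share a vertical axis.

The bed frame is on the floor beside the stool on its −y side. The spool is on top of the stool.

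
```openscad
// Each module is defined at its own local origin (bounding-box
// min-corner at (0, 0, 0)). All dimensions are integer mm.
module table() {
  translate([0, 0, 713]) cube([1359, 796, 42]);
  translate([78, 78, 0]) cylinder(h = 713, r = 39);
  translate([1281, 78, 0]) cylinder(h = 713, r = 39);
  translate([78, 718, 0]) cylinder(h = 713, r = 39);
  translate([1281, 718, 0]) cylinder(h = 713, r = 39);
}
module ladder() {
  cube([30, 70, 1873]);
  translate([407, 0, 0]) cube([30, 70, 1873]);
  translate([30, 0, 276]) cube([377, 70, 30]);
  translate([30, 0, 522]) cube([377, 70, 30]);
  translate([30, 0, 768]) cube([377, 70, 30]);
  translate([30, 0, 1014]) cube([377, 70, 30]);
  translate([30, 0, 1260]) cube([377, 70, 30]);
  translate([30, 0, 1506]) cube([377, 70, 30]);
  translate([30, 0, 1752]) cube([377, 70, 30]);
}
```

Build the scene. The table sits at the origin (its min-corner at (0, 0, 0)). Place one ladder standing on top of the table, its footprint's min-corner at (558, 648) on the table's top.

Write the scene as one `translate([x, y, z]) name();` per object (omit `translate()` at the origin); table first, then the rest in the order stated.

table();
translate([558, 648, 755]) ladder();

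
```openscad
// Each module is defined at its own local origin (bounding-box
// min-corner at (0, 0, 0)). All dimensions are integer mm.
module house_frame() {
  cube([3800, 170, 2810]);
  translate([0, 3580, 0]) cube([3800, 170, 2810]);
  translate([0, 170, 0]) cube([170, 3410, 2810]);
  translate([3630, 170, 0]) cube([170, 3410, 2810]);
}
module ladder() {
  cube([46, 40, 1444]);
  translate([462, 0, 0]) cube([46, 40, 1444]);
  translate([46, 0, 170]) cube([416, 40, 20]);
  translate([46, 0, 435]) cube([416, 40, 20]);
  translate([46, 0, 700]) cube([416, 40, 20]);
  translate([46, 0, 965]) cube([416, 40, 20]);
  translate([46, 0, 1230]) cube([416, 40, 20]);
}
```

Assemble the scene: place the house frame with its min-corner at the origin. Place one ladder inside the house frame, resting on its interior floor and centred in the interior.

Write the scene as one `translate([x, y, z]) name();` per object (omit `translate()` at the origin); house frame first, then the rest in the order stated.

house_frame();
translate([1646, 1855, 0]) ladder();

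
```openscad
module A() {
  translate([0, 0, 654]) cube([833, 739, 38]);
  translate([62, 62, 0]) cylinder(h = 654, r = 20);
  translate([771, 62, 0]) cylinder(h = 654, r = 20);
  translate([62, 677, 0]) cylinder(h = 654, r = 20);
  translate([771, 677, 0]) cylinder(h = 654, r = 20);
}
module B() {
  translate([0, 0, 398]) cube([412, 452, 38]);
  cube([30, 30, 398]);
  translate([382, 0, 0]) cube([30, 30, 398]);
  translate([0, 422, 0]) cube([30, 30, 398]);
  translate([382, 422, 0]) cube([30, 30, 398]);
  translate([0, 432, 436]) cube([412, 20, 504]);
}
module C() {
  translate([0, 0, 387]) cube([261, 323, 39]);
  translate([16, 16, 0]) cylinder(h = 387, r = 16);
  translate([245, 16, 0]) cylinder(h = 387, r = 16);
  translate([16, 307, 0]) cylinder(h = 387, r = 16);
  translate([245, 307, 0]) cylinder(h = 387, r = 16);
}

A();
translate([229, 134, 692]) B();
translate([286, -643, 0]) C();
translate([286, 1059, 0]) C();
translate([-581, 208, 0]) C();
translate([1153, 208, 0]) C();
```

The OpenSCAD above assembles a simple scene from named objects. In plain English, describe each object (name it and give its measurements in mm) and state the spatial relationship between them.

A is a table with a 833×739 mm rectangular top, 38 mm thick, top surface at z = 692 mm, supported by four round legs of 40 mm diameter, each leg's bounding box inset 42 mm from the nearest pair of top edges, running from the floor.

B is a chair. The seat is a 412×452×38 mm slab with its top at z = 436 mm, on four 30×30 mm corner legs (flush with the seat edges, standing on z = 0). A flat backrest 20 mm thick, 504 mm tall, spans the full seat width and rises from the seat top along its +y edge, rear face flush with the rear of the seat.

C is a simple wooden stool: a rectangular seat 261 mm (x) by 323 mm (y), 39 mm thick, top face at z = 426 mm, on four round legs, each 32 mm in diameter. The legs rest on z = 0, each leg's axis is inset half a diameter from the nearest pair of seat edges (so the leg's bounding box is flush with the corner).

The chair is on top of the table. Four stools sit around the table at the −y, +y, −x, +x sides.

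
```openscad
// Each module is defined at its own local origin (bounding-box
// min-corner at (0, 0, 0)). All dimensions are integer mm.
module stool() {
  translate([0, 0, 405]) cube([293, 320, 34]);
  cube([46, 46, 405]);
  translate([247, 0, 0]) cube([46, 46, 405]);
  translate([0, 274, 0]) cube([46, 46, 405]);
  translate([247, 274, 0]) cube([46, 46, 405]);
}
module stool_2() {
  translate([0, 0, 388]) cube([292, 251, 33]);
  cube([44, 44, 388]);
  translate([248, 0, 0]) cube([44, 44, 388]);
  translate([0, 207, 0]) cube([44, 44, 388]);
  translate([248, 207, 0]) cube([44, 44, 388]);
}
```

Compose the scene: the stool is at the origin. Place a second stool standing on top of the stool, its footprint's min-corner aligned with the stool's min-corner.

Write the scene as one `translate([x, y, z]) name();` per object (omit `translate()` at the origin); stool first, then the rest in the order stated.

stool();
translate([0, 0, 439]) stool_2();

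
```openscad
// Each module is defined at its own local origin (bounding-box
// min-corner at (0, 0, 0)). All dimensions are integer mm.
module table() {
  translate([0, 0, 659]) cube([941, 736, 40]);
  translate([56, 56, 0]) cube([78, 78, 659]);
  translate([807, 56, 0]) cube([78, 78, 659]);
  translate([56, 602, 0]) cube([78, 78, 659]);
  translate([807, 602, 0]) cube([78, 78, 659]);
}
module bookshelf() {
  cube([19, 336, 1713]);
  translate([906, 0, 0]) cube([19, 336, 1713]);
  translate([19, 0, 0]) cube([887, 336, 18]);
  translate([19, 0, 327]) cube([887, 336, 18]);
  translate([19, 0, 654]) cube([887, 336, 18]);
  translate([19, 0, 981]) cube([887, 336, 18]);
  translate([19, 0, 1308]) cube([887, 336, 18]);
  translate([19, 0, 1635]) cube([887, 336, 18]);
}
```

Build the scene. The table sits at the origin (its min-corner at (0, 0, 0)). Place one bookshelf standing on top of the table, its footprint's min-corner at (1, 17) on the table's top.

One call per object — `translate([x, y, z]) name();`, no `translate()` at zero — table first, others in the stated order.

table();
translate([1, 17, 699]) bookshelf();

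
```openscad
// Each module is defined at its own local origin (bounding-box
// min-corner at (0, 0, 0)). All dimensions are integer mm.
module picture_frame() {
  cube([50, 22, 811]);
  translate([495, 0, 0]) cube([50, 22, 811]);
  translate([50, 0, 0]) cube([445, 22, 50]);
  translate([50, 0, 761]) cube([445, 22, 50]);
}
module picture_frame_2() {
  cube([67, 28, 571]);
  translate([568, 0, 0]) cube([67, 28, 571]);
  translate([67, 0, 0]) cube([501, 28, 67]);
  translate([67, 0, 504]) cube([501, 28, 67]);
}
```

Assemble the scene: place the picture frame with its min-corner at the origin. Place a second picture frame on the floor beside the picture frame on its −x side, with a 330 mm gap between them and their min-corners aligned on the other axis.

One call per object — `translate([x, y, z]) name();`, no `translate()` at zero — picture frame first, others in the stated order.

picture_frame();
translate([-965, 0, 0]) picture_frame_2();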